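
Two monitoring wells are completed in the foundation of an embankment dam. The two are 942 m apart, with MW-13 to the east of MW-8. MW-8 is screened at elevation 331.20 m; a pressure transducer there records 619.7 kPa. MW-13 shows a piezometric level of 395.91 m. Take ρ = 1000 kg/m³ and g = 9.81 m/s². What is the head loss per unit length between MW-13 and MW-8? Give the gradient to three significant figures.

Pressure head at MW-8: ψ = P/(ρg) = 619.7×1000 / (1000 × 9.81) = 63.17 m.
Total head at MW-8: h = z + ψ = 331.20 + 63.17 = 394.37 m.
Total head at MW-13: h = 395.91 m (water level in the piezometer is the total head).
Head difference: h(MW-8) − h(MW-13) = 394.37 − 395.91 = -1.54 m.
Hydraulic gradient: i = |Δh| / L = 1.54 / 942 = 0.00163.

i ≈ 0.00163 m/m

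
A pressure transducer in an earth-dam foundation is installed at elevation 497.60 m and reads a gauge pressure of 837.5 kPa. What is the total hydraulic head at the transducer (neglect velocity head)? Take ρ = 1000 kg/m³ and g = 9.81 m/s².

h ≈ 582.97 m

ψ = P/(ρg) = 837.5×1000 / (1000 × 9.81) = 85.37 m.
h = z + ψ = 497.60 + 85.37 = 582.97 m.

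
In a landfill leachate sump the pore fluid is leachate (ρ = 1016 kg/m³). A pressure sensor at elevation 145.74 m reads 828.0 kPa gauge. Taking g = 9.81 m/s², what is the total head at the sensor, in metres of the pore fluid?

h ≈ 228.81 m

ψ = P/(ρg) = 828.0×1000 / (1016 × 9.81) = 83.07 m.
h = z + ψ = 145.74 + 83.07 = 228.81 m.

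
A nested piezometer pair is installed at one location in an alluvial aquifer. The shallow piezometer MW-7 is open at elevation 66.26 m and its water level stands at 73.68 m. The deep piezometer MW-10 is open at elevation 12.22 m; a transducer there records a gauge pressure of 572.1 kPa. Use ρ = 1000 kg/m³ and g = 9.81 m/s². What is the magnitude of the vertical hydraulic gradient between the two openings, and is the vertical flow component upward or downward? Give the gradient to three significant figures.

Total head at MW-7: h = 73.68 m (water level in the standpipe).
Pressure head at MW-10: ψ = P/(ρg) = 572.1×1000 / (1000 × 9.81) = 58.32 m.
Total head at MW-10: h = z + ψ = 12.22 + 58.32 = 70.54 m.
Δh = h(MW-7) − h(MW-10) = 73.68 − 70.54 = 3.14 m.
Vertical separation Δz = 66.26 − 12.22 = 54.04 m.
|i_v| = |Δh| / Δz = 3.14 / 54.04 = 0.0581.
Head is higher in the shallow piezometer, so vertical flow is downward (recharge condition).

|i_v| ≈ 0.0581; vertical flow is downward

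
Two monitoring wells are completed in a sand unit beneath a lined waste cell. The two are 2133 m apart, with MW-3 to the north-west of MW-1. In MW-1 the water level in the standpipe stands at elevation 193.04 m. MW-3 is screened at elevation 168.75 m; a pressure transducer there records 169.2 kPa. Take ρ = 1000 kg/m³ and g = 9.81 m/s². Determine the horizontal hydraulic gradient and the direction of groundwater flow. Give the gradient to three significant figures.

Total head at MW-1: h = 193.04 m (water level in the piezometer is the total head).
Pressure head at MW-3: ψ = P/(ρg) = 169.2×1000 / (1000 × 9.81) = 17.25 m.
Total head at MW-3: h = z + ψ = 168.75 + 17.25 = 186.00 m.
Head difference: h(MW-1) − h(MW-3) = 193.04 − 186.00 = 7.04 m.
Hydraulic gradient: i = |Δh| / L = 7.04 / 2133 = 0.00330.
Flow is from higher to lower head: from MW-1 toward MW-3, i.e. toward the north-west.

i ≈ 0.00330; groundwater flows toward the north-west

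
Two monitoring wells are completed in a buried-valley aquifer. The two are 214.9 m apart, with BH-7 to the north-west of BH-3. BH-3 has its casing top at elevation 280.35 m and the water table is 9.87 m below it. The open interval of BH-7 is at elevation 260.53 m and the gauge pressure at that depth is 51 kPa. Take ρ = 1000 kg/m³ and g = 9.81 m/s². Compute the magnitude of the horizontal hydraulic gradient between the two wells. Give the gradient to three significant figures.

Total head at BH-3: h = 280.35 − 9.87 = 270.48 m.
Pressure head at BH-7: ψ = P/(ρg) = 51×1000 / (1000 × 9.81) = 5.20 m.
Total head at BH-7: h = z + ψ = 260.53 + 5.20 = 265.73 m.
Head difference: h(BH-3) − h(BH-7) = 270.48 − 265.73 = 4.75 m.
Hydraulic gradient: i = |Δh| / L = 4.75 / 214.9 = 0.0221.

i ≈ 0.0221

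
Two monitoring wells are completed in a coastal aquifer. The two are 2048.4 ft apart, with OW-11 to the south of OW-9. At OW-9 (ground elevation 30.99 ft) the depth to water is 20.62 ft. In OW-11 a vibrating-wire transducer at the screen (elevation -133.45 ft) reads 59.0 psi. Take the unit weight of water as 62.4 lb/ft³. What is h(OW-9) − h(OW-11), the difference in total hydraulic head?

Δh ≈ 7.67 ft

Total head at OW-9: h = 30.99 − 20.62 = 10.37 ft.
Pressure head at OW-11: ψ = 144·P/γ = 144 × 59.0 / 62.4 = 136.15 ft.
Total head at OW-11: h = z + ψ = -133.45 + 136.15 = 2.70 ft.
Head difference: h(OW-9) − h(OW-11) = 10.37 − 2.70 = 7.67 ft.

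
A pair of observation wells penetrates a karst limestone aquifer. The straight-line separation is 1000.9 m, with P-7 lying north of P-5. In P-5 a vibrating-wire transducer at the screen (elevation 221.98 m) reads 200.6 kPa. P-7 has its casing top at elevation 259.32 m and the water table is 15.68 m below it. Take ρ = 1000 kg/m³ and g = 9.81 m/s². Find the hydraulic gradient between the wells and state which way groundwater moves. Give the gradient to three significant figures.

Pressure head at P-5: ψ = P/(ρg) = 200.6×1000 / (1000 × 9.81) = 20.45 m.
Total head at P-5: h = z + ψ = 221.98 + 20.45 = 242.43 m.
Total head at P-7: h = 259.32 − 15.68 = 243.64 m.
Head difference: h(P-5) − h(P-7) = 242.43 − 243.64 = -1.21 m.
Hydraulic gradient: i = |Δh| / L = 1.21 / 1000.9 = 0.00121.
Flow is from higher to lower head: from P-7 toward P-5, i.e. toward the south.

i ≈ 0.00121; groundwater flows toward the south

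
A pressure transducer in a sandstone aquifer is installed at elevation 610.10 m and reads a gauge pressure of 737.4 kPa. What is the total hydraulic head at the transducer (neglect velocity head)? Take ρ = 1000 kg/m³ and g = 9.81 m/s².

h ≈ 685.27 m

ψ = P/(ρg) = 737.4×1000 / (1000 × 9.81) = 75.17 m.
h = z + ψ = 610.10 + 75.17 = 685.27 m.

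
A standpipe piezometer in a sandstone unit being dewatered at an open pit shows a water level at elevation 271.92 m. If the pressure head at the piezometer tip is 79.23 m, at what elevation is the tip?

z ≈ 192.69 m

z = h − ψ = 271.92 − 79.23 = 192.69 m.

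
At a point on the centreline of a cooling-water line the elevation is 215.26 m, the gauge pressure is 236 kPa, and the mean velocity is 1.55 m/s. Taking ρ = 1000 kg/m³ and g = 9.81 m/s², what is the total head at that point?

Pressure head ψ = P/(ρg) = 236×1000 / (1000 × 9.81) = 24.06 m.
Velocity head = v²/(2g) = 1.55² / (2 × 9.81) = 0.122 m.
h = z + ψ + v²/(2g) = 215.26 + 24.06 + 0.122 = 239.44 m.

h ≈ 239.44 m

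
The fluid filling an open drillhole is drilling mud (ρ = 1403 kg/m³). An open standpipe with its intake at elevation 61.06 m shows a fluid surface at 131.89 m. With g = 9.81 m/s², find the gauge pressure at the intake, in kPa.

P ≈ 975 kPa

Pressure head ψ = h − z = 131.89 − 61.06 = 70.83 m.
P = ρgψ = 1403 × 9.81 × 70.83 = 974864 Pa ≈ 975 kPa.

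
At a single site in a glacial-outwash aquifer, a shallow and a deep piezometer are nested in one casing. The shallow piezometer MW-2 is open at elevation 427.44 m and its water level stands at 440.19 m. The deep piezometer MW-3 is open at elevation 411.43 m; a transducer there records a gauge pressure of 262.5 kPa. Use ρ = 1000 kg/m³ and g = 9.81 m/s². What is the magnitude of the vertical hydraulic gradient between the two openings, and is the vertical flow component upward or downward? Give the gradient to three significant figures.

Total head at MW-2: h = 440.19 m (water level in the standpipe).
Pressure head at MW-3: ψ = P/(ρg) = 262.5×1000 / (1000 × 9.81) = 26.76 m.
Total head at MW-3: h = z + ψ = 411.43 + 26.76 = 438.19 m.
Δh = h(MW-2) − h(MW-3) = 440.19 − 438.19 = 2.00 m.
Vertical separation Δz = 427.44 − 411.43 = 16.01 m.
|i_v| = |Δh| / Δz = 2.00 / 16.01 = 0.125.
Head is higher in the shallow piezometer, so vertical flow is downward (recharge condition).

|i_v| ≈ 0.125; vertical flow is downward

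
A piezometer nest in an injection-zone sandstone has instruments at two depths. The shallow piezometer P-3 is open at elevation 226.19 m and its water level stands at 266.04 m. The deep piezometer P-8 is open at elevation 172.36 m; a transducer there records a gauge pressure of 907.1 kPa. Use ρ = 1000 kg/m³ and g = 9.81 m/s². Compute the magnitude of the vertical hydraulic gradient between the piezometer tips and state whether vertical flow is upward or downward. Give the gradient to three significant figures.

|i_v| ≈ 0.0225; vertical flow is downward

Total head at P-3: h = 266.04 m (water level in the standpipe).
Pressure head at P-8: ψ = P/(ρg) = 907.1×1000 / (1000 × 9.81) = 92.47 m.
Total head at P-8: h = z + ψ = 172.36 + 92.47 = 264.83 m.
Δh = h(P-3) − h(P-8) = 266.04 − 264.83 = 1.21 m.
Vertical separation Δz = 226.19 − 172.36 = 53.83 m.
|i_v| = |Δh| / Δz = 1.21 / 53.83 = 0.0225.
Head is higher in the shallow piezometer, so vertical flow is downward (recharge condition).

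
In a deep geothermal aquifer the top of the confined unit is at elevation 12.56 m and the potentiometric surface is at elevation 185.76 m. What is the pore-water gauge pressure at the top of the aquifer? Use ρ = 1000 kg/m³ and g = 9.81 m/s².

P ≈ 1700 kPa

Pressure head at the aquifer top: ψ = h − z = 185.76 − 12.56 = 173.20 m.
P = ρgψ = 1000 × 9.81 × 173.20 = 1699092 Pa ≈ 1700 kPa.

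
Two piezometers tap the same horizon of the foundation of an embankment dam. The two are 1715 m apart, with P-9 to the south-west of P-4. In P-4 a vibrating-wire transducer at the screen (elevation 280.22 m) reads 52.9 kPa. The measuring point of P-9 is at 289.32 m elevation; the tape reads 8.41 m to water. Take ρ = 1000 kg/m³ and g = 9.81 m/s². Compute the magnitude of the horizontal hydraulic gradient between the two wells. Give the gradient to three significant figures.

Pressure head at P-4: ψ = P/(ρg) = 52.9×1000 / (1000 × 9.81) = 5.39 m.
Total head at P-4: h = z + ψ = 280.22 + 5.39 = 285.61 m.
Total head at P-9: h = 289.32 − 8.41 = 280.91 m.
Head difference: h(P-4) − h(P-9) = 285.61 − 280.91 = 4.70 m.
Hydraulic gradient: i = |Δh| / L = 4.70 / 1715 = 0.00274.

i ≈ 0.00274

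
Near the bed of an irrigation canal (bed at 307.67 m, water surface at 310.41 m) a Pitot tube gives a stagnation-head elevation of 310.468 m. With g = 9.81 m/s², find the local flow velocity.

v ≈ 1.07 m/s

Near the bed, under hydrostatic conditions, the piezometric head (z + ψ) equals the free-surface elevation, 310.41 m.
Velocity head = total − piezometric = 310.468 − 310.41 = 0.058 m.
v = √(2g·h_v) = √(2 × 9.81 × 0.058) = 1.07 m/s.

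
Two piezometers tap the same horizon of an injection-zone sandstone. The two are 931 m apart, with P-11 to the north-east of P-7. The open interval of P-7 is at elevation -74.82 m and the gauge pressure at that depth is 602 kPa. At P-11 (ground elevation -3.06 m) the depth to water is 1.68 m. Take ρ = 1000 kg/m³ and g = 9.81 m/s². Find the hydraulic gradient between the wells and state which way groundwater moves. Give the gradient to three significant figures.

i ≈ 0.00936; groundwater flows toward the south-west

Pressure head at P-7: ψ = P/(ρg) = 602×1000 / (1000 × 9.81) = 61.37 m.
Total head at P-7: h = z + ψ = -74.82 + 61.37 = -13.45 m.
Total head at P-11: h = -3.06 − 1.68 = -4.74 m.
Head difference: h(P-7) − h(P-11) = -13.45 − (-4.74) = -8.71 m.
Hydraulic gradient: i = |Δh| / L = 8.71 / 931 = 0.00936.
Flow is from higher to lower head: from P-11 toward P-7, i.e. toward the south-west.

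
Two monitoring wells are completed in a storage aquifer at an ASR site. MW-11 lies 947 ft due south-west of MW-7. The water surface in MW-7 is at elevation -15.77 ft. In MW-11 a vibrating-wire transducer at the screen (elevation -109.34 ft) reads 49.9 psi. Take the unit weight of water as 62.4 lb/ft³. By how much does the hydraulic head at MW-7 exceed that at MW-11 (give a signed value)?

Total head at MW-7: h = -15.77 ft (water level in the piezometer is the total head).
Pressure head at MW-11: ψ = 144·P/γ = 144 × 49.9 / 62.4 = 115.15 ft.
Total head at MW-11: h = z + ψ = -109.34 + 115.15 = 5.81 ft.
Head difference: h(MW-7) − h(MW-11) = -15.77 − 5.81 = -21.58 ft.

Δh ≈ -21.58 ft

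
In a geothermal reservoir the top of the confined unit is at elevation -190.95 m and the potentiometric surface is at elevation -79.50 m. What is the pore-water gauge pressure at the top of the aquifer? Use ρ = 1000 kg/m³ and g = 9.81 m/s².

P ≈ 1090 kPa

Pressure head at the aquifer top: ψ = h − z = -79.50 − (-190.95) = 111.45 m.
P = ρgψ = 1000 × 9.81 × 111.45 = 1093324 Pa ≈ 1090 kPa.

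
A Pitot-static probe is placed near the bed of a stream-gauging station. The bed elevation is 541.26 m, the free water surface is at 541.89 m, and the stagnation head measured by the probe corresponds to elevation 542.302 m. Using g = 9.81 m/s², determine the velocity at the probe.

Near the bed, under hydrostatic conditions, the piezometric head (z + ψ) equals the free-surface elevation, 541.89 m.
Velocity head = total − piezometric = 542.302 − 541.89 = 0.412 m.
v = √(2g·h_v) = √(2 × 9.81 × 0.412) = 2.84 m/s.

v ≈ 2.84 m/s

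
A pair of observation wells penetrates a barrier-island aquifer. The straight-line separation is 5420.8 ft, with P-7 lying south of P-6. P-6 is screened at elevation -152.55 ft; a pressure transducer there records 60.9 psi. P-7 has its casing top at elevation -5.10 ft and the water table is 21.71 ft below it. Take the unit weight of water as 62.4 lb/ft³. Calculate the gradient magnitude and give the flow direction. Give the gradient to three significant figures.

i ≈ 0.00273; groundwater flows toward the south

Pressure head at P-6: ψ = 144·P/γ = 144 × 60.9 / 62.4 = 140.54 ft.
Total head at P-6: h = z + ψ = -152.55 + 140.54 = -12.01 ft.
Total head at P-7: h = -5.10 − 21.71 = -26.81 ft.
Head difference: h(P-6) − h(P-7) = -12.01 − (-26.81) = 14.80 ft.
Hydraulic gradient: i = |Δh| / L = 14.80 / 5420.8 = 0.00273.
Flow is from higher to lower head: from P-6 toward P-7, i.e. toward the south.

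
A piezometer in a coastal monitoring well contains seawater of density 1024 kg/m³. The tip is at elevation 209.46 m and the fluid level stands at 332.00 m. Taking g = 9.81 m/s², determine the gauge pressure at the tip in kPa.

P ≈ 1230 kPa

Pressure head ψ = h − z = 332.00 − 209.46 = 122.54 m.
P = ρgψ = 1024 × 9.81 × 122.54 = 1230968 Pa ≈ 1230 kPa.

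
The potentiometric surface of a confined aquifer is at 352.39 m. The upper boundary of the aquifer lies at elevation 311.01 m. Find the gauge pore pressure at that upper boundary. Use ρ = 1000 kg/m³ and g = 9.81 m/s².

Pressure head at the aquifer top: ψ = h − z = 352.39 − 311.01 = 41.38 m.
P = ρgψ = 1000 × 9.81 × 41.38 = 405938 Pa ≈ 406 kPa.

P ≈ 406 kPa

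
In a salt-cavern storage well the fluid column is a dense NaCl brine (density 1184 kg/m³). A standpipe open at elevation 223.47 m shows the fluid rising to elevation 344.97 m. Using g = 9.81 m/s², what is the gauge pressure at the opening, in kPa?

Pressure head ψ = h − z = 344.97 − 223.47 = 121.50 m.
P = ρgψ = 1184 × 9.81 × 121.50 = 1411227 Pa ≈ 1410 kPa.

P ≈ 1410 kPa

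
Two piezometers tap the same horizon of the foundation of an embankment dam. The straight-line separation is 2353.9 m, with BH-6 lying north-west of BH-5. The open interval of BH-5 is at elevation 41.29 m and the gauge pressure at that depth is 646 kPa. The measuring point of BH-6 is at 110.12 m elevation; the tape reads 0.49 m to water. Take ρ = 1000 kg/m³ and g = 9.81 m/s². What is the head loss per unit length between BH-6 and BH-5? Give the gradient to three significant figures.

i ≈ 0.00106 m/m

Pressure head at BH-5: ψ = P/(ρg) = 646×1000 / (1000 × 9.81) = 65.85 m.
Total head at BH-5: h = z + ψ = 41.29 + 65.85 = 107.14 m.
Total head at BH-6: h = 110.12 − 0.49 = 109.63 m.
Head difference: h(BH-5) − h(BH-6) = 107.14 − 109.63 = -2.49 m.
Hydraulic gradient: i = |Δh| / L = 2.49 / 2353.9 = 0.00106.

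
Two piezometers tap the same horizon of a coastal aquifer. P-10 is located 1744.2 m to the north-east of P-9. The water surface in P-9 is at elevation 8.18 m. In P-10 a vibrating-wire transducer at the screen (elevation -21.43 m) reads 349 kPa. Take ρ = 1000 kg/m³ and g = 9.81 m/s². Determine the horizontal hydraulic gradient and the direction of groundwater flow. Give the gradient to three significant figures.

Total head at P-9: h = 8.18 m (water level in the piezometer is the total head).
Pressure head at P-10: ψ = P/(ρg) = 349×1000 / (1000 × 9.81) = 35.58 m.
Total head at P-10: h = z + ψ = -21.43 + 35.58 = 14.15 m.
Head difference: h(P-9) − h(P-10) = 8.18 − 14.15 = -5.97 m.
Hydraulic gradient: i = |Δh| / L = 5.97 / 1744.2 = 0.00342.
Flow is from higher to lower head: from P-10 toward P-9, i.e. toward the south-west.

i ≈ 0.00342; groundwater flows toward the south-west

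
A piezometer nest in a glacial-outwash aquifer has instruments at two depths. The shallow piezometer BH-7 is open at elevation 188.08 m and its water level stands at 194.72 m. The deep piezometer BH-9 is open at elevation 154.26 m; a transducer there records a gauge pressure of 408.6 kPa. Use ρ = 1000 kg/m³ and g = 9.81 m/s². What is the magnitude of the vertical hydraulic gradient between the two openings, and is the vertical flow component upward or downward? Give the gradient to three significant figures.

Total head at BH-7: h = 194.72 m (water level in the standpipe).
Pressure head at BH-9: ψ = P/(ρg) = 408.6×1000 / (1000 × 9.81) = 41.65 m.
Total head at BH-9: h = z + ψ = 154.26 + 41.65 = 195.91 m.
Δh = h(BH-7) − h(BH-9) = 194.72 − 195.91 = -1.19 m.
Vertical separation Δz = 188.08 − 154.26 = 33.82 m.
|i_v| = |Δh| / Δz = 1.19 / 33.82 = 0.0352.
Head is higher in the deep piezometer, so vertical flow is upward (discharge condition).

|i_v| ≈ 0.0352; vertical flow is upward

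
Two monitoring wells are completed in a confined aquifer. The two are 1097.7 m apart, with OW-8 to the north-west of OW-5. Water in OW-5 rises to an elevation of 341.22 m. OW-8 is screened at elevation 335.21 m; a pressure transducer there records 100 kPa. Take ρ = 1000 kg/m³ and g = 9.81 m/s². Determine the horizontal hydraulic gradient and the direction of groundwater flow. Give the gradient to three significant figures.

Total head at OW-5: h = 341.22 m (water level in the piezometer is the total head).
Pressure head at OW-8: ψ = P/(ρg) = 100×1000 / (1000 × 9.81) = 10.19 m.
Total head at OW-8: h = z + ψ = 335.21 + 10.19 = 345.40 m.
Head difference: h(OW-5) − h(OW-8) = 341.22 − 345.40 = -4.18 m.
Hydraulic gradient: i = |Δh| / L = 4.18 / 1097.7 = 0.00381.
Flow is from higher to lower head: from OW-8 toward OW-5, i.e. toward the south-east.

i ≈ 0.00381; groundwater flows toward the south-east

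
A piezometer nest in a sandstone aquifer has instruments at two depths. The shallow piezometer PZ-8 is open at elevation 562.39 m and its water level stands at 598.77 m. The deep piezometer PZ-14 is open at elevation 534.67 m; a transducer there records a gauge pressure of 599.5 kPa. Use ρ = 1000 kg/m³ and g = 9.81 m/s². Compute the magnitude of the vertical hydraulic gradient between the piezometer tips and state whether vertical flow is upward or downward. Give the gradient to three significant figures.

Total head at PZ-8: h = 598.77 m (water level in the standpipe).
Pressure head at PZ-14: ψ = P/(ρg) = 599.5×1000 / (1000 × 9.81) = 61.11 m.
Total head at PZ-14: h = z + ψ = 534.67 + 61.11 = 595.78 m.
Δh = h(PZ-8) − h(PZ-14) = 598.77 − 595.78 = 2.99 m.
Vertical separation Δz = 562.39 − 534.67 = 27.72 m.
|i_v| = |Δh| / Δz = 2.99 / 27.72 = 0.108.
Head is higher in the shallow piezometer, so vertical flow is downward (recharge condition).

|i_v| ≈ 0.108; vertical flow is downward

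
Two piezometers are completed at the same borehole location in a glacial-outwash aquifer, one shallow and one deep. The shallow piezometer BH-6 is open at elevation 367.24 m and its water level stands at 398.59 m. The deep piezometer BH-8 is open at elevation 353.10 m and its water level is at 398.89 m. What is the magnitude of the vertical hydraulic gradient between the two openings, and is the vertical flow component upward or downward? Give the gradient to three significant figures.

Total head at BH-6: h = 398.59 m (water level in the standpipe).
Total head at BH-8: h = 398.89 m.
Δh = h(BH-6) − h(BH-8) = 398.59 − 398.89 = -0.30 m.
Vertical separation Δz = 367.24 − 353.10 = 14.14 m.
|i_v| = |Δh| / Δz = 0.30 / 14.14 = 0.0212.
Head is higher in the deep piezometer, so vertical flow is upward (discharge condition).

|i_v| ≈ 0.0212; vertical flow is upward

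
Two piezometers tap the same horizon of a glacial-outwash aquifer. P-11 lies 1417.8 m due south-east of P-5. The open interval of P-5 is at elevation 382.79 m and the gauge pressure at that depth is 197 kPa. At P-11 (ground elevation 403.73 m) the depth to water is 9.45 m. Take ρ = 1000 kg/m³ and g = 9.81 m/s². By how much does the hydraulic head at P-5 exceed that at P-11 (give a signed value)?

Pressure head at P-5: ψ = P/(ρg) = 197×1000 / (1000 × 9.81) = 20.08 m.
Total head at P-5: h = z + ψ = 382.79 + 20.08 = 402.87 m.
Total head at P-11: h = 403.73 − 9.45 = 394.28 m.
Head difference: h(P-5) − h(P-11) = 402.87 − 394.28 = 8.59 m.

Δh ≈ 8.59 m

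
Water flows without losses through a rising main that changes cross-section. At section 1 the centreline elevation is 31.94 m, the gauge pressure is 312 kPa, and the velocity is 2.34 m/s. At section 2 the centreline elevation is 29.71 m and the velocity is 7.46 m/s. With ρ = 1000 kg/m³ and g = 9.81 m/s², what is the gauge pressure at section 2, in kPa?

P₂ ≈ 309 kPa

Pressure head at 1: ψ₁ = P₁/(ρg) = 312×1000 / (1000 × 9.81) = 31.80 m.
Velocity heads: v₁²/2g = 2.34²/19.62 = 0.279 m; v₂²/2g = 7.46²/19.62 = 2.836 m.
Total head H = z₁ + ψ₁ + v₁²/2g = 31.94 + 31.80 + 0.279 = 64.02 m.
ψ₂ = H − z₂ − v₂²/2g = 64.02 − 29.71 − 2.836 = 31.47 m.
P₂ = ρgψ₂ = 1000 × 9.81 × 31.47 ≈ 309 kPa.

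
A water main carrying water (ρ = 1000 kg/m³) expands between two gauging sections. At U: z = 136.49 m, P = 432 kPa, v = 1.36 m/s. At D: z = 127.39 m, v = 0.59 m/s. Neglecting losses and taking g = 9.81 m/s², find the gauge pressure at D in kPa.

Pressure head at U: ψ₁ = P₁/(ρg) = 432×1000 / (1000 × 9.81) = 44.04 m.
Velocity heads: v₁²/2g = 1.36²/19.62 = 0.094 m; v₂²/2g = 0.59²/19.62 = 0.018 m.
Total head H = z₁ + ψ₁ + v₁²/2g = 136.49 + 44.04 + 0.094 = 180.62 m.
ψ₂ = H − z₂ − v₂²/2g = 180.62 − 127.39 − 0.018 = 53.21 m.
P₂ = ρgψ₂ = 1000 × 9.81 × 53.21 ≈ 522 kPa.

P₂ ≈ 522 kPa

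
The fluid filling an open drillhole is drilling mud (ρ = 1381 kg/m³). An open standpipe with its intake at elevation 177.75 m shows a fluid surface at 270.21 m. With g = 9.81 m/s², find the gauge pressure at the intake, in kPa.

Pressure head ψ = h − z = 270.21 − 177.75 = 92.46 m.
P = ρgψ = 1381 × 9.81 × 92.46 = 1252612 Pa ≈ 1250 kPa.

P ≈ 1250 kPa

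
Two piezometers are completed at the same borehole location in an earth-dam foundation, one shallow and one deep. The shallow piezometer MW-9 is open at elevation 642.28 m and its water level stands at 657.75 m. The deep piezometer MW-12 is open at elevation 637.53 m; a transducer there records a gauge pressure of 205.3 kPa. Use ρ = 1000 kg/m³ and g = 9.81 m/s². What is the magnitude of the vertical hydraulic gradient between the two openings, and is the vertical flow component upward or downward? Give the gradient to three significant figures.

Total head at MW-9: h = 657.75 m (water level in the standpipe).
Pressure head at MW-12: ψ = P/(ρg) = 205.3×1000 / (1000 × 9.81) = 20.93 m.
Total head at MW-12: h = z + ψ = 637.53 + 20.93 = 658.46 m.
Δh = h(MW-9) − h(MW-12) = 657.75 − 658.46 = -0.71 m.
Vertical separation Δz = 642.28 − 637.53 = 4.75 m.
|i_v| = |Δh| / Δz = 0.71 / 4.75 = 0.149.
Head is higher in the deep piezometer, so vertical flow is upward (discharge condition).

|i_v| ≈ 0.149; vertical flow is upward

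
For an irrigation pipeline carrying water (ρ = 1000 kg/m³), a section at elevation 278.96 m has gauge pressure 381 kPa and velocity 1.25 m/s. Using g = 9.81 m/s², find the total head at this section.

Pressure head ψ = P/(ρg) = 381×1000 / (1000 × 9.81) = 38.84 m.
Velocity head = v²/(2g) = 1.25² / (2 × 9.81) = 0.080 m.
h = z + ψ + v²/(2g) = 278.96 + 38.84 + 0.080 = 317.88 m.

h ≈ 317.88 m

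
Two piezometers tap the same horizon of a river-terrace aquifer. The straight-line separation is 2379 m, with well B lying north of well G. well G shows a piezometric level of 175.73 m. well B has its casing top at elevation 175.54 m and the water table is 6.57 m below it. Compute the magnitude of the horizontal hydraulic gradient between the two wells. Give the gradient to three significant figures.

Total head at well G: h = 175.73 m (water level in the piezometer is the total head).
Total head at well B: h = 175.54 − 6.57 = 168.97 m.
Head difference: h(well G) − h(well B) = 175.73 − 168.97 = 6.76 m.
Hydraulic gradient: i = |Δh| / L = 6.76 / 2379 = 0.00284.

i ≈ 0.00284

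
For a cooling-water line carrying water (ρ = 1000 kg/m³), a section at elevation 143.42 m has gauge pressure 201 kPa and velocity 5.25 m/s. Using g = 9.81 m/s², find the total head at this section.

Pressure head ψ = P/(ρg) = 201×1000 / (1000 × 9.81) = 20.49 m.
Velocity head = v²/(2g) = 5.25² / (2 × 9.81) = 1.405 m.
h = z + ψ + v²/(2g) = 143.42 + 20.49 + 1.405 = 165.31 m.

h ≈ 165.31 m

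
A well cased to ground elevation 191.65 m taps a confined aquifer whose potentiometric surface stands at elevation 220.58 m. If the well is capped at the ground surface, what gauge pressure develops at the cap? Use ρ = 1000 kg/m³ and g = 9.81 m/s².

Head above the cap: Δh = 220.58 − 191.65 = 28.93 m.
P = ρgΔh = 1000 × 9.81 × 28.93 = 283803 Pa ≈ 284 kPa.

P ≈ 284 kPa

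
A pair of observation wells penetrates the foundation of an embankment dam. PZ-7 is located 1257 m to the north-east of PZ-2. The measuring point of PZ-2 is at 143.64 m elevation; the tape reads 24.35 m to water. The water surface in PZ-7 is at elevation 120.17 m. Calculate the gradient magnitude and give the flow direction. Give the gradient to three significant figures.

i ≈ 0.000700; groundwater flows toward the south-west

Total head at PZ-2: h = 143.64 − 24.35 = 119.29 m.
Total head at PZ-7: h = 120.17 m (water level in the piezometer is the total head).
Head difference: h(PZ-2) − h(PZ-7) = 119.29 − 120.17 = -0.88 m.
Hydraulic gradient: i = |Δh| / L = 0.88 / 1257 = 0.000700.
Flow is from higher to lower head: from PZ-7 toward PZ-2, i.e. toward the south-west.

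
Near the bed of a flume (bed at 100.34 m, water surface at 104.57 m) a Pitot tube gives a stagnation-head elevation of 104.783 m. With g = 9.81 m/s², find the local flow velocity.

v ≈ 2.04 m/s

Near the bed, under hydrostatic conditions, the piezometric head (z + ψ) equals the free-surface elevation, 104.57 m.
Velocity head = total − piezometric = 104.783 − 104.57 = 0.213 m.
v = √(2g·h_v) = √(2 × 9.81 × 0.213) = 2.04 m/s.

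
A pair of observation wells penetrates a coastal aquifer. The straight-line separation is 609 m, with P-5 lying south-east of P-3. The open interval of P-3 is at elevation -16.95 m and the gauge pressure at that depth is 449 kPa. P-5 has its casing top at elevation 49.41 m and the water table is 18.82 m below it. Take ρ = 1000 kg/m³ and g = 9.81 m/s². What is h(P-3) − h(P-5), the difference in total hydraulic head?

Pressure head at P-3: ψ = P/(ρg) = 449×1000 / (1000 × 9.81) = 45.77 m.
Total head at P-3: h = z + ψ = -16.95 + 45.77 = 28.82 m.
Total head at P-5: h = 49.41 − 18.82 = 30.59 m.
Head difference: h(P-3) − h(P-5) = 28.82 − 30.59 = -1.77 m.

Δh ≈ -1.77 m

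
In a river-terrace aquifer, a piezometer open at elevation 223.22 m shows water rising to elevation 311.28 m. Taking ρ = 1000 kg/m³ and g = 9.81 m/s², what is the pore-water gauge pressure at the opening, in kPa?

P ≈ 864 kPa

Pressure head ψ = h − z = 311.28 − 223.22 = 88.06 m.
P = ρgψ = 1000 × 9.81 × 88.06 = 863869 Pa ≈ 864 kPa.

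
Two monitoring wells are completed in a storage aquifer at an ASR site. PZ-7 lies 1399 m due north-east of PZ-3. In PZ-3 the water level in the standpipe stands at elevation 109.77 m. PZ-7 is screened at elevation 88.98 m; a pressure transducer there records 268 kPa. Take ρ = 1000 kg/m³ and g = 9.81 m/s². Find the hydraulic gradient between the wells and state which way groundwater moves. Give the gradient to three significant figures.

Total head at PZ-3: h = 109.77 m (water level in the piezometer is the total head).
Pressure head at PZ-7: ψ = P/(ρg) = 268×1000 / (1000 × 9.81) = 27.32 m.
Total head at PZ-7: h = z + ψ = 88.98 + 27.32 = 116.30 m.
Head difference: h(PZ-3) − h(PZ-7) = 109.77 − 116.30 = -6.53 m.
Hydraulic gradient: i = |Δh| / L = 6.53 / 1399 = 0.00467.
Flow is from higher to lower head: from PZ-7 toward PZ-3, i.e. toward the south-west.

i ≈ 0.00467; groundwater flows toward the south-west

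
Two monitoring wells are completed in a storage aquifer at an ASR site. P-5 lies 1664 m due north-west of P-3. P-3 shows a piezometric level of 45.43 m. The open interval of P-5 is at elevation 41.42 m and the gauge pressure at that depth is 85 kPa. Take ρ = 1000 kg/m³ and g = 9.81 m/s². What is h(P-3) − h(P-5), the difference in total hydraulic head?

Δh ≈ -4.65 m

Total head at P-3: h = 45.43 m (water level in the piezometer is the total head).
Pressure head at P-5: ψ = P/(ρg) = 85×1000 / (1000 × 9.81) = 8.66 m.
Total head at P-5: h = z + ψ = 41.42 + 8.66 = 50.08 m.
Head difference: h(P-3) − h(P-5) = 45.43 − 50.08 = -4.65 m.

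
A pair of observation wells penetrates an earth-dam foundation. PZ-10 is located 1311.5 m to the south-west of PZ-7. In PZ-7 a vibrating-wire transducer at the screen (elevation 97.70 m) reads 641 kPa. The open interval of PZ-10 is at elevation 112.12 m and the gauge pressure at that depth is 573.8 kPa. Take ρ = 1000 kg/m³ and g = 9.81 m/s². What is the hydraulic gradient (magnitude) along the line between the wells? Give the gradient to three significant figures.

i ≈ 0.00577

Pressure head at PZ-7: ψ = P/(ρg) = 641×1000 / (1000 × 9.81) = 65.34 m.
Total head at PZ-7: h = z + ψ = 97.70 + 65.34 = 163.04 m.
Pressure head at PZ-10: ψ = P/(ρg) = 573.8×1000 / (1000 × 9.81) = 58.49 m.
Total head at PZ-10: h = z + ψ = 112.12 + 58.49 = 170.61 m.
Head difference: h(PZ-7) − h(PZ-10) = 163.04 − 170.61 = -7.57 m.
Hydraulic gradient: i = |Δh| / L = 7.57 / 1311.5 = 0.00577.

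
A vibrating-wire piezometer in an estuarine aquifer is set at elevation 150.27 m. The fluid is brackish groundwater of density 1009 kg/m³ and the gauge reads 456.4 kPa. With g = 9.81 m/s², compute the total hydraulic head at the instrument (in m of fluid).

ψ = P/(ρg) = 456.4×1000 / (1009 × 9.81) = 46.11 m.
h = z + ψ = 150.27 + 46.11 = 196.38 m.

h ≈ 196.38 m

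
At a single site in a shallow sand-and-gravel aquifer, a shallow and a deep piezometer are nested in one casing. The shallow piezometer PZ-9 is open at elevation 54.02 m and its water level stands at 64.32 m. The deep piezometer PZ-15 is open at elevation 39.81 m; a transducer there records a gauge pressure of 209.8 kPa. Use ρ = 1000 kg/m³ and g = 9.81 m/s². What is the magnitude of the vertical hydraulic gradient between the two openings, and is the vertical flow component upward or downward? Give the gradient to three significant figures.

|i_v| ≈ 0.220; vertical flow is downward

Total head at PZ-9: h = 64.32 m (water level in the standpipe).
Pressure head at PZ-15: ψ = P/(ρg) = 209.8×1000 / (1000 × 9.81) = 21.39 m.
Total head at PZ-15: h = z + ψ = 39.81 + 21.39 = 61.20 m.
Δh = h(PZ-9) − h(PZ-15) = 64.32 − 61.20 = 3.12 m.
Vertical separation Δz = 54.02 − 39.81 = 14.21 m.
|i_v| = |Δh| / Δz = 3.12 / 14.21 = 0.220.
Head is higher in the shallow piezometer, so vertical flow is downward (recharge condition).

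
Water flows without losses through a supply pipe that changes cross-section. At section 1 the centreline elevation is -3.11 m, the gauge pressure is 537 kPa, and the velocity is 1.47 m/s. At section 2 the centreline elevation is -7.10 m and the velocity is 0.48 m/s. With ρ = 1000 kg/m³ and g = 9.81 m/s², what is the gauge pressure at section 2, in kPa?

P₂ ≈ 577 kPa

Pressure head at 1: ψ₁ = P₁/(ρg) = 537×1000 / (1000 × 9.81) = 54.74 m.
Velocity heads: v₁²/2g = 1.47²/19.62 = 0.110 m; v₂²/2g = 0.48²/19.62 = 0.012 m.
Total head H = z₁ + ψ₁ + v₁²/2g = -3.11 + 54.74 + 0.110 = 51.74 m.
ψ₂ = H − z₂ − v₂²/2g = 51.74 − (-7.10) − 0.012 = 58.83 m.
P₂ = ρgψ₂ = 1000 × 9.81 × 58.83 ≈ 577 kPa.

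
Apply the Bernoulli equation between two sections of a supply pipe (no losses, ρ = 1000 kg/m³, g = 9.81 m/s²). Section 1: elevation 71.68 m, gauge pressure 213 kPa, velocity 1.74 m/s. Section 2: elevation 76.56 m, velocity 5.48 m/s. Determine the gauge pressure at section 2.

Pressure head at 1: ψ₁ = P₁/(ρg) = 213×1000 / (1000 × 9.81) = 21.71 m.
Velocity heads: v₁²/2g = 1.74²/19.62 = 0.154 m; v₂²/2g = 5.48²/19.62 = 1.531 m.
Total head H = z₁ + ψ₁ + v₁²/2g = 71.68 + 21.71 + 0.154 = 93.54 m.
ψ₂ = H − z₂ − v₂²/2g = 93.54 − 76.56 − 1.531 = 15.45 m.
P₂ = ρgψ₂ = 1000 × 9.81 × 15.45 ≈ 152 kPa.

P₂ ≈ 152 kPa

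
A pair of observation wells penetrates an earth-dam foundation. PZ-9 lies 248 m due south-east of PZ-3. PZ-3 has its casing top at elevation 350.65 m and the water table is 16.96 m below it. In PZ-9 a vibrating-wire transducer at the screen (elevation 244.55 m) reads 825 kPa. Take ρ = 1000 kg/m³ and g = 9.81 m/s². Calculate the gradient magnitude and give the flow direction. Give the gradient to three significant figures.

i ≈ 0.0203; groundwater flows toward the south-east

Total head at PZ-3: h = 350.65 − 16.96 = 333.69 m.
Pressure head at PZ-9: ψ = P/(ρg) = 825×1000 / (1000 × 9.81) = 84.10 m.
Total head at PZ-9: h = z + ψ = 244.55 + 84.10 = 328.65 m.
Head difference: h(PZ-3) − h(PZ-9) = 333.69 − 328.65 = 5.04 m.
Hydraulic gradient: i = |Δh| / L = 5.04 / 248 = 0.0203.
Flow is from higher to lower head: from PZ-3 toward PZ-9, i.e. toward the south-east.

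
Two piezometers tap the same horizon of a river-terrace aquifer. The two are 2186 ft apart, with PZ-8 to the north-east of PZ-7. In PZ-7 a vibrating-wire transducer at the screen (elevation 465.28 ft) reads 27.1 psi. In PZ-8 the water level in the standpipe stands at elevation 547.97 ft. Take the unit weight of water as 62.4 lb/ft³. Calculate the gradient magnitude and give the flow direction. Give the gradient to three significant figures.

i ≈ 0.00922; groundwater flows toward the south-west

Pressure head at PZ-7: ψ = 144·P/γ = 144 × 27.1 / 62.4 = 62.54 ft.
Total head at PZ-7: h = z + ψ = 465.28 + 62.54 = 527.82 ft.
Total head at PZ-8: h = 547.97 ft (water level in the piezometer is the total head).
Head difference: h(PZ-7) − h(PZ-8) = 527.82 − 547.97 = -20.15 ft.
Hydraulic gradient: i = |Δh| / L = 20.15 / 2186 = 0.00922.
Flow is from higher to lower head: from PZ-8 toward PZ-7, i.e. toward the south-west.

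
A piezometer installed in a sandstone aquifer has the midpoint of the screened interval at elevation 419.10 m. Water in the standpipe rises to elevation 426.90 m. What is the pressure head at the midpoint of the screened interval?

ψ ≈ 7.80 m

Total head h = 426.90 m (the water-surface elevation in the piezometer).
Pressure head ψ = h − z = 426.90 − 419.10 = 7.80 m.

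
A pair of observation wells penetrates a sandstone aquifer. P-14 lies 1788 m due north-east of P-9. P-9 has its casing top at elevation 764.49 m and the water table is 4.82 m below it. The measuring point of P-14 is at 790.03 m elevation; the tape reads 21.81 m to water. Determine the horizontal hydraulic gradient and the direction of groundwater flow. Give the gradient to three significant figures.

Total head at P-9: h = 764.49 − 4.82 = 759.67 m.
Total head at P-14: h = 790.03 − 21.81 = 768.22 m.
Head difference: h(P-9) − h(P-14) = 759.67 − 768.22 = -8.55 m.
Hydraulic gradient: i = |Δh| / L = 8.55 / 1788 = 0.00478.
Flow is from higher to lower head: from P-14 toward P-9, i.e. toward the south-west.

i ≈ 0.00478; groundwater flows toward the south-west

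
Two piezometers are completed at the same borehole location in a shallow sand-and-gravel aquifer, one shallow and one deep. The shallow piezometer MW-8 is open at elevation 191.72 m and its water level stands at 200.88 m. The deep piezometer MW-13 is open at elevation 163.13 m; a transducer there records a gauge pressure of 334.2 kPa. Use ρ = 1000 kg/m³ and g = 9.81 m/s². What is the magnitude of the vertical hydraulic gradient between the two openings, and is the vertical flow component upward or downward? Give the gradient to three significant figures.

Total head at MW-8: h = 200.88 m (water level in the standpipe).
Pressure head at MW-13: ψ = P/(ρg) = 334.2×1000 / (1000 × 9.81) = 34.07 m.
Total head at MW-13: h = z + ψ = 163.13 + 34.07 = 197.20 m.
Δh = h(MW-8) − h(MW-13) = 200.88 − 197.20 = 3.68 m.
Vertical separation Δz = 191.72 − 163.13 = 28.59 m.
|i_v| = |Δh| / Δz = 3.68 / 28.59 = 0.129.
Head is higher in the shallow piezometer, so vertical flow is downward (recharge condition).

|i_v| ≈ 0.129; vertical flow is downward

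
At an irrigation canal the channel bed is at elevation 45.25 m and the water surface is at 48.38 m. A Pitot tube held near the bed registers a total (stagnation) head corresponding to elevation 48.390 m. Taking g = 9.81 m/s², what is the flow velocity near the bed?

v ≈ 0.443 m/s

Near the bed, under hydrostatic conditions, the piezometric head (z + ψ) equals the free-surface elevation, 48.38 m.
Velocity head = total − piezometric = 48.390 − 48.38 = 0.010 m.
v = √(2g·h_v) = √(2 × 9.81 × 0.010) = 0.443 m/s.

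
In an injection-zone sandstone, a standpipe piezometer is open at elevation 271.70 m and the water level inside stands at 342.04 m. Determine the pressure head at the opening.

Total head h = 342.04 m (the water-surface elevation in the piezometer).
Pressure head ψ = h − z = 342.04 − 271.70 = 70.34 m.

ψ ≈ 70.34 m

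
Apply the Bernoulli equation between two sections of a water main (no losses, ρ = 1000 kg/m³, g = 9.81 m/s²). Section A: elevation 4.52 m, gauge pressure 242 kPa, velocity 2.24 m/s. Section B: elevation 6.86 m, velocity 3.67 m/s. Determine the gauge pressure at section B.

P₂ ≈ 215 kPa

Pressure head at A: ψ₁ = P₁/(ρg) = 242×1000 / (1000 × 9.81) = 24.67 m.
Velocity heads: v₁²/2g = 2.24²/19.62 = 0.256 m; v₂²/2g = 3.67²/19.62 = 0.686 m.
Total head H = z₁ + ψ₁ + v₁²/2g = 4.52 + 24.67 + 0.256 = 29.45 m.
ψ₂ = H − z₂ − v₂²/2g = 29.45 − 6.86 − 0.686 = 21.90 m.
P₂ = ρgψ₂ = 1000 × 9.81 × 21.90 ≈ 215 kPa.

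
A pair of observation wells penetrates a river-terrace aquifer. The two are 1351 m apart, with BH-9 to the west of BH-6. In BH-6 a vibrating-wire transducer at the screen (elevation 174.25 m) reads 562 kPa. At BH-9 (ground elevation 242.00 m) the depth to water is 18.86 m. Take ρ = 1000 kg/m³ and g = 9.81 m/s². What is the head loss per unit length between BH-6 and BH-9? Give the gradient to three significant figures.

Pressure head at BH-6: ψ = P/(ρg) = 562×1000 / (1000 × 9.81) = 57.29 m.
Total head at BH-6: h = z + ψ = 174.25 + 57.29 = 231.54 m.
Total head at BH-9: h = 242.00 − 18.86 = 223.14 m.
Head difference: h(BH-6) − h(BH-9) = 231.54 − 223.14 = 8.40 m.
Hydraulic gradient: i = |Δh| / L = 8.40 / 1351 = 0.00622.

i ≈ 0.00622 m/m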